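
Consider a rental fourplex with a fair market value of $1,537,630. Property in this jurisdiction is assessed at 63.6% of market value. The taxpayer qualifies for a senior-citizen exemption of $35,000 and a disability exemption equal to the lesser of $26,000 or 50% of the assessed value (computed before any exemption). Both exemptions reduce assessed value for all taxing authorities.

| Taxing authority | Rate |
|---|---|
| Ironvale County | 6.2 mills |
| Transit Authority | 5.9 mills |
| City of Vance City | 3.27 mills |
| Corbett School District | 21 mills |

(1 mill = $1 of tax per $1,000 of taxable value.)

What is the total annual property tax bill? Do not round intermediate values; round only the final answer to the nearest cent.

Assessed value = $1,537,630 × 0.636 = $977,932.68
Disability exemption = min($26,000, 50% × $977,932.68) = min($26,000, $488,966.34) = $26,000 (dollar cap binds)
Taxable value = $977,932.68 − $35,000 − $26,000 = $916,932.68
Ironvale County: $916,932.68 × 0.0062 = $5,684.982616
Transit Authority: $916,932.68 × 0.0059 = $5,409.902812
City of Vance City: $916,932.68 × 0.00327 = $2,998.3698636
Corbett School District: $916,932.68 × 0.021 = $19,255.58628
Total = $33,348.8415716

$33,348.84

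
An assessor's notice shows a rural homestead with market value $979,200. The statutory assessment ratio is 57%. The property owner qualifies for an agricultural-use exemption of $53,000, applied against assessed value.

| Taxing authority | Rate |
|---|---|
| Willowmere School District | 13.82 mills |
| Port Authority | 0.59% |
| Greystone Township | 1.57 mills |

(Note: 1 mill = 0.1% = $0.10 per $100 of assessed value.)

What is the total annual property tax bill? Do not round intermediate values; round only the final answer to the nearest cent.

Assessed value = $979,200 × 0.57 = $558,144
Taxable value = $558,144 − $53,000 = $505,144
Willowmere School District: $505,144 × 0.01382 = $6,981.09008
Port Authority: $505,144 × 0.0059 = $2,980.3496
Greystone Township: $505,144 × 0.00157 = $793.07608
Total = $10,754.51576

$10,754.52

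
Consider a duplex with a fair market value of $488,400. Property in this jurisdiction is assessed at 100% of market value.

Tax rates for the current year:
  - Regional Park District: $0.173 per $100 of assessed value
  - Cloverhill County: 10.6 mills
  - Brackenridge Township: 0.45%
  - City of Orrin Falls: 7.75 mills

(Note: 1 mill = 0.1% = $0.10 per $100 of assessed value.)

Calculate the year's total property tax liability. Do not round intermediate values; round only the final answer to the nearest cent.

$12,004.87

Assessed value = $488,400 × 1 = $488,400
Regional Park District: $488,400 × 0.00173 = $844.932
Cloverhill County: $488,400 × 0.0106 = $5,177.04
Brackenridge Township: $488,400 × 0.0045 = $2,197.8
City of Orrin Falls: $488,400 × 0.00775 = $3,785.1
Total = $12,004.872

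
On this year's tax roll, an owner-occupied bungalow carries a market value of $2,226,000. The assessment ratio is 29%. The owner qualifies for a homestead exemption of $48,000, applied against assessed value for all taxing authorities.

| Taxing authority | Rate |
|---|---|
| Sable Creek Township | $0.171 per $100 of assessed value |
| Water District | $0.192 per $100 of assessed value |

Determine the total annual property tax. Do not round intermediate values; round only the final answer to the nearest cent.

Assessed value = $2,226,000 × 0.29 = $645,540
Taxable value = $645,540 − $48,000 = $597,540
Sable Creek Township: $597,540 × 0.00171 = $1,021.7934
Water District: $597,540 × 0.00192 = $1,147.2768
Total = $1,021.7934 + $1,147.2768 = $2,169.0702

$2,169.07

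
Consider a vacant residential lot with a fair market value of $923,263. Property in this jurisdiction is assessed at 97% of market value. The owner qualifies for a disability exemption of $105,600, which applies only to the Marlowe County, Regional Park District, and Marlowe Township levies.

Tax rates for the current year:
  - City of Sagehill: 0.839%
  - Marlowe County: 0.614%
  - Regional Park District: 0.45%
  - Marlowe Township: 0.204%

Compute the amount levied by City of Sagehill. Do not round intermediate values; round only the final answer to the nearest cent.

Assessed value = $923,263 × 0.97 = $895,565.11
City of Sagehill taxable value = $895,565.11 (exemption does not apply)
City of Sagehill levy = $895,565.11 × 0.00839 = $7,513.7912729

$7,513.79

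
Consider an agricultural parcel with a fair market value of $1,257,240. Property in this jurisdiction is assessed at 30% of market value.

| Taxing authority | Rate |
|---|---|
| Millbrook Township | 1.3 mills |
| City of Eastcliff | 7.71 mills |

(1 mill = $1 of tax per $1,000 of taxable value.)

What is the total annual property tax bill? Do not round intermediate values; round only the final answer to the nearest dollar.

$3,398

Assessed value = $1,257,240 × 0.3 = $377,172
Millbrook Township: $377,172 × 0.0013 = $490.3236
City of Eastcliff: $377,172 × 0.00771 = $2,907.99612
Total = $490.3236 + $2,907.99612 = $3,398.31972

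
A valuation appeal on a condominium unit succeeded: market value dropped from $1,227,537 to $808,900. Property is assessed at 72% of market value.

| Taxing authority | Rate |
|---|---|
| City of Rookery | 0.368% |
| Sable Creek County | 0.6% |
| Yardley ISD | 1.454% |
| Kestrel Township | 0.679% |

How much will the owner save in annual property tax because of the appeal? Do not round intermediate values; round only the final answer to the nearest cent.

Old assessed value = $1,227,537 × 0.72 = $883,826.64
New assessed value = $808,900 × 0.72 = $582,408
Combined rate = 0.00368 + 0.006 + 0.01454 + 0.00679 = 0.03101
Old tax = $883,826.64 × 0.03101 = $27,407.4641064
New tax = $582,408 × 0.03101 = $18,060.47208
Reduction = $27,407.4641064 − $18,060.47208 = $9,346.9920264

$9,346.99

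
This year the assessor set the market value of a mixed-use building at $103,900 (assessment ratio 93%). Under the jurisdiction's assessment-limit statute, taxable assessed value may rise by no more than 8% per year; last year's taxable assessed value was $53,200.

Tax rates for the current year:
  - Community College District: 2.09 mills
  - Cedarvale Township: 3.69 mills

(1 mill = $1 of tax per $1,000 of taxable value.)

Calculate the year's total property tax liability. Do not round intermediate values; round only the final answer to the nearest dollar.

Uncapped assessed value = $103,900 × 0.93 = $96,627
Cap limit = $53,200 × 1.08 = $57,456
Taxable assessed value = min($96,627, $57,456) = $57,456 (cap binds)
Community College District: $57,456 × 0.00209 = $120.08304
Cedarvale Township: $57,456 × 0.00369 = $212.01264
Total = $332.09568

$332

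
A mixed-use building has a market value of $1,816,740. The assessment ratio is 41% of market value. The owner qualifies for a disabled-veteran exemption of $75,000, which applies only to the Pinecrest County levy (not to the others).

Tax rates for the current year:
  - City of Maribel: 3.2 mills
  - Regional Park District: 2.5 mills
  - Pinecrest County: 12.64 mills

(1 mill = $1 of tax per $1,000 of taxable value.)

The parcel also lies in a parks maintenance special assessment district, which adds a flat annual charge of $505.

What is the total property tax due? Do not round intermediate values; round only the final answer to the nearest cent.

Assessed value = $1,816,740 × 0.41 = $744,863.4
City of Maribel: $744,863.4 × 0.0032 = $2,383.56288
Regional Park District: $744,863.4 × 0.0025 = $1,862.1585
Pinecrest County: ($744,863.4 − $75,000) × 0.01264 = $669,863.4 × 0.01264 = $8,467.073376
Levies subtotal = $12,712.794756
Total = $12,712.794756 + $505 = $13,217.794756

$13,217.79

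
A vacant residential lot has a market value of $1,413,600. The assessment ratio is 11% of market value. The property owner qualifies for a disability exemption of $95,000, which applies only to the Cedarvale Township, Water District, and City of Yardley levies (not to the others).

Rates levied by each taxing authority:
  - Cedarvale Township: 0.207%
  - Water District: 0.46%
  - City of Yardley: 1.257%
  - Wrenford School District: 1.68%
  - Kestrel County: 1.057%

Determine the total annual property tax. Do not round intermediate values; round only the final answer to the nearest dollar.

$5,420

Assessed value = $1,413,600 × 0.11 = $155,496
Cedarvale Township: ($155,496 − $95,000) × 0.00207 = $60,496 × 0.00207 = $125.22672
Water District: ($155,496 − $95,000) × 0.0046 = $60,496 × 0.0046 = $278.2816
City of Yardley: ($155,496 − $95,000) × 0.01257 = $60,496 × 0.01257 = $760.43472
Wrenford School District: $155,496 × 0.0168 = $2,612.3328
Kestrel County: $155,496 × 0.01057 = $1,643.59272
Total = $5,419.86856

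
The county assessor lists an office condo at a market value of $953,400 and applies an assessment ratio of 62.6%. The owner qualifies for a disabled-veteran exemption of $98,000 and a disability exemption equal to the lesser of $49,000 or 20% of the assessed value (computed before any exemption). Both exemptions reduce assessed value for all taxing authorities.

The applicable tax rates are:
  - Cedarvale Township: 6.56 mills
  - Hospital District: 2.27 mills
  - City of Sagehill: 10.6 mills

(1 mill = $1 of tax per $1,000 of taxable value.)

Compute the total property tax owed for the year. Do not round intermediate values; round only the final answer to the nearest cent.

$8,740.17

Assessed value = $953,400 × 0.626 = $596,828.4
Disability exemption = min($49,000, 20% × $596,828.4) = min($49,000, $119,365.68) = $49,000 (dollar cap binds)
Taxable value = $596,828.4 − $98,000 − $49,000 = $449,828.4
Cedarvale Township: $449,828.4 × 0.00656 = $2,950.874304
Hospital District: $449,828.4 × 0.00227 = $1,021.110468
City of Sagehill: $449,828.4 × 0.0106 = $4,768.18104
Total = $8,740.165812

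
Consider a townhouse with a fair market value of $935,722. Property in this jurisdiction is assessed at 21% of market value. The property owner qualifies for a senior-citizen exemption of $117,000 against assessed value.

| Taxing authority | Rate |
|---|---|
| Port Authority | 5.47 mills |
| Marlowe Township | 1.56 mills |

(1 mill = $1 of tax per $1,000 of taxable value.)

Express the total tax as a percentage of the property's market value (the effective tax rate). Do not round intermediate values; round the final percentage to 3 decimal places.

Assessed value = $935,722 × 0.21 = $196,501.62
Taxable value = $196,501.62 − $117,000 = $79,501.62
Port Authority: $79,501.62 × 0.00547 = $434.8738614
Marlowe Township: $79,501.62 × 0.00156 = $124.0225272
Total tax = $558.8963886
Effective rate = $558.8963886 ÷ $935,722 = 0.060% of market value

0.060%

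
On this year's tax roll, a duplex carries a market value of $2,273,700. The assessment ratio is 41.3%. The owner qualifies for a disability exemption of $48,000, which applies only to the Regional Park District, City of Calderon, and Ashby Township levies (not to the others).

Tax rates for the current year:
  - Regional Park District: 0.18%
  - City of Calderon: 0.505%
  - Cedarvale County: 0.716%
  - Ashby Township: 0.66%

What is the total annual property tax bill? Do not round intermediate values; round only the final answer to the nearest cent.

Assessed value = $2,273,700 × 0.413 = $939,038.1
Regional Park District: ($939,038.1 − $48,000) × 0.0018 = $891,038.1 × 0.0018 = $1,603.86858
City of Calderon: ($939,038.1 − $48,000) × 0.00505 = $891,038.1 × 0.00505 = $4,499.742405
Cedarvale County: $939,038.1 × 0.00716 = $6,723.512796
Ashby Township: ($939,038.1 − $48,000) × 0.0066 = $891,038.1 × 0.0066 = $5,880.85146
Total = $18,707.975241

$18,707.98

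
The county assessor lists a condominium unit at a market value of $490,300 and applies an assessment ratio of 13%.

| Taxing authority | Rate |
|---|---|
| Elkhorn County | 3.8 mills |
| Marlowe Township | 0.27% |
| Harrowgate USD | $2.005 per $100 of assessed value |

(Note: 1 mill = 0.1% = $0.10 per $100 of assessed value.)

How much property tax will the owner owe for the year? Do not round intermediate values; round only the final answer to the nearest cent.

$1,692.27

Assessed value = $490,300 × 0.13 = $63,739
Elkhorn County: $63,739 × 0.0038 = $242.2082
Marlowe Township: $63,739 × 0.0027 = $172.0953
Harrowgate USD: $63,739 × 0.02005 = $1,277.96695
Total = $1,692.27045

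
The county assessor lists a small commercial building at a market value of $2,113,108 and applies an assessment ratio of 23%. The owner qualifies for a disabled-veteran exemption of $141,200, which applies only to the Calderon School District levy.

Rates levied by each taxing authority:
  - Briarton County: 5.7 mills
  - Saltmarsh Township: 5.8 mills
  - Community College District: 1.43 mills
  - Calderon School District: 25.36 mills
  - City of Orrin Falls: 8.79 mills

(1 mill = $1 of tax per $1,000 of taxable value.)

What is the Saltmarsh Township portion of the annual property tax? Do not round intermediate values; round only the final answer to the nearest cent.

$2,818.89

Assessed value = $2,113,108 × 0.23 = $486,014.84
Saltmarsh Township taxable value = $486,014.84 (exemption does not apply)
Saltmarsh Township levy = $486,014.84 × 0.0058 = $2,818.886072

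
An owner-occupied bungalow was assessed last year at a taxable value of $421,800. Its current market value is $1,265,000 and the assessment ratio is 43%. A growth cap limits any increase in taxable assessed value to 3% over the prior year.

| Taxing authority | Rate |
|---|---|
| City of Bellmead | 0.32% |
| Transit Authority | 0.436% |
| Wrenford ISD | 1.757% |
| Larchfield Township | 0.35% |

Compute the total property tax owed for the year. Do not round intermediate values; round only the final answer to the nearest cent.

Uncapped assessed value = $1,265,000 × 0.43 = $543,950
Cap limit = $421,800 × 1.03 = $434,454
Taxable assessed value = min($543,950, $434,454) = $434,454 (cap binds)
City of Bellmead: $434,454 × 0.0032 = $1,390.2528
Transit Authority: $434,454 × 0.00436 = $1,894.21944
Wrenford ISD: $434,454 × 0.01757 = $7,633.35678
Larchfield Township: $434,454 × 0.0035 = $1,520.589
Total = $12,438.41802

$12,438.42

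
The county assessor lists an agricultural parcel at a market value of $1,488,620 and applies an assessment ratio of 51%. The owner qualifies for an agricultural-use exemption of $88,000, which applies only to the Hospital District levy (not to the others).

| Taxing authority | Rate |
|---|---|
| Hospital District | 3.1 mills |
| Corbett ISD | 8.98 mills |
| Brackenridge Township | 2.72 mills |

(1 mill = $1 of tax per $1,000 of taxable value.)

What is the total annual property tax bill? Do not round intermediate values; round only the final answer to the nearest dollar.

$10,963

Assessed value = $1,488,620 × 0.51 = $759,196.2
Hospital District: ($759,196.2 − $88,000) × 0.0031 = $671,196.2 × 0.0031 = $2,080.70822
Corbett ISD: $759,196.2 × 0.00898 = $6,817.581876
Brackenridge Township: $759,196.2 × 0.00272 = $2,065.013664
Total = $10,963.30376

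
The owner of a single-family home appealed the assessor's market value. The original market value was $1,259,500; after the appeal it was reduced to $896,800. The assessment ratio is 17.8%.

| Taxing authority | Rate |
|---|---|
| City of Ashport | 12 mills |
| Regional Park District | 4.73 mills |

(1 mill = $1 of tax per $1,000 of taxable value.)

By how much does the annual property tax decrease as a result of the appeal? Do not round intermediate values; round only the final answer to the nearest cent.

Old assessed value = $1,259,500 × 0.178 = $224,191
New assessed value = $896,800 × 0.178 = $159,630.4
Combined rate = 0.012 + 0.00473 = 0.01673
Old tax = $224,191 × 0.01673 = $3,750.71543
New tax = $159,630.4 × 0.01673 = $2,670.616592
Reduction = $3,750.71543 − $2,670.616592 = $1,080.098838

$1,080.10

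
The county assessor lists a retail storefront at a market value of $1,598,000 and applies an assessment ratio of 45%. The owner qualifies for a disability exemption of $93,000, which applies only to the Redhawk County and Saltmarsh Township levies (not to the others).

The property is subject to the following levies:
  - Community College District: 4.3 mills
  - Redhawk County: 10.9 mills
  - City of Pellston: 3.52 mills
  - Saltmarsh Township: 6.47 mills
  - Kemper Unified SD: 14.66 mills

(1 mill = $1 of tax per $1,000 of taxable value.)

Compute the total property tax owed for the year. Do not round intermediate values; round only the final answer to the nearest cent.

$27,040.73

Assessed value = $1,598,000 × 0.45 = $719,100
Community College District: $719,100 × 0.0043 = $3,092.13
Redhawk County: ($719,100 − $93,000) × 0.0109 = $626,100 × 0.0109 = $6,824.49
City of Pellston: $719,100 × 0.00352 = $2,531.232
Saltmarsh Township: ($719,100 − $93,000) × 0.00647 = $626,100 × 0.00647 = $4,050.867
Kemper Unified SD: $719,100 × 0.01466 = $10,542.006
Total = $27,040.725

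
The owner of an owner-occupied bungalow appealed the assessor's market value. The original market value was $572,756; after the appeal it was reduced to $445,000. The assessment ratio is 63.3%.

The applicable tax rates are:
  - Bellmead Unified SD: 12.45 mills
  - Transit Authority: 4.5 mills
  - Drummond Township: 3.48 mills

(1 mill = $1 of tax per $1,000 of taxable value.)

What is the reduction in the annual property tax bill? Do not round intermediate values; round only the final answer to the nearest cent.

Old assessed value = $572,756 × 0.633 = $362,554.548
New assessed value = $445,000 × 0.633 = $281,685
Combined rate = 0.01245 + 0.0045 + 0.00348 = 0.02043
Old tax = $362,554.548 × 0.02043 = $7,406.98941564
New tax = $281,685 × 0.02043 = $5,754.82455
Reduction = $7,406.98941564 − $5,754.82455 = $1,652.16486564

$1,652.16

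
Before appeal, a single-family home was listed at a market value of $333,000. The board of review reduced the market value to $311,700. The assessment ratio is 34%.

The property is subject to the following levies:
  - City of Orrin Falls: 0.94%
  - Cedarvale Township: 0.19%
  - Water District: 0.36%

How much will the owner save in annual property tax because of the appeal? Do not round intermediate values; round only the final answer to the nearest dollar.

Old assessed value = $333,000 × 0.34 = $113,220
New assessed value = $311,700 × 0.34 = $105,978
Combined rate = 0.0094 + 0.0019 + 0.0036 = 0.0149
Old tax = $113,220 × 0.0149 = $1,686.978
New tax = $105,978 × 0.0149 = $1,579.0722
Reduction = $1,686.978 − $1,579.0722 = $107.9058

$108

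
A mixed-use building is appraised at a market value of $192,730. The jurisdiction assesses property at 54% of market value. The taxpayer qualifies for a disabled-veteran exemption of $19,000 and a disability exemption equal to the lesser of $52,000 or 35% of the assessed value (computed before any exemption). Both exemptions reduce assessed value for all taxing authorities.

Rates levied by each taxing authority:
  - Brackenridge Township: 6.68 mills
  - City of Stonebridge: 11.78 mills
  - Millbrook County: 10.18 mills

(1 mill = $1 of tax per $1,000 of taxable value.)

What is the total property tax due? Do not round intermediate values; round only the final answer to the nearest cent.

$1,393.29

Assessed value = $192,730 × 0.54 = $104,074.2
Disability exemption = min($52,000, 35% × $104,074.2) = min($52,000, $36,425.97) = $36,425.97 (percentage binds)
Taxable value = $104,074.2 − $19,000 − $36,425.97 = $48,648.23
Brackenridge Township: $48,648.23 × 0.00668 = $324.9701764
City of Stonebridge: $48,648.23 × 0.01178 = $573.0761494
Millbrook County: $48,648.23 × 0.01018 = $495.2389814
Total = $1,393.2853072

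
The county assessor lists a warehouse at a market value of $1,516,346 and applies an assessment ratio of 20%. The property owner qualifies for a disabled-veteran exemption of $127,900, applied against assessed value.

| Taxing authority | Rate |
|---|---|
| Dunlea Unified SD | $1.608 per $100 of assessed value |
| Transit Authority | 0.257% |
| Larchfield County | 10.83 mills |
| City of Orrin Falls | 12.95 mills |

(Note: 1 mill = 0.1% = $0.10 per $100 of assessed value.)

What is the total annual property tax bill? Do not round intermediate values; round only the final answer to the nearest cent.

$7,440.92

Assessed value = $1,516,346 × 0.2 = $303,269.2
Taxable value = $303,269.2 − $127,900 = $175,369.2
Dunlea Unified SD: $175,369.2 × 0.01608 = $2,819.936736
Transit Authority: $175,369.2 × 0.00257 = $450.698844
Larchfield County: $175,369.2 × 0.01083 = $1,899.248436
City of Orrin Falls: $175,369.2 × 0.01295 = $2,271.03114
Total = $7,440.915156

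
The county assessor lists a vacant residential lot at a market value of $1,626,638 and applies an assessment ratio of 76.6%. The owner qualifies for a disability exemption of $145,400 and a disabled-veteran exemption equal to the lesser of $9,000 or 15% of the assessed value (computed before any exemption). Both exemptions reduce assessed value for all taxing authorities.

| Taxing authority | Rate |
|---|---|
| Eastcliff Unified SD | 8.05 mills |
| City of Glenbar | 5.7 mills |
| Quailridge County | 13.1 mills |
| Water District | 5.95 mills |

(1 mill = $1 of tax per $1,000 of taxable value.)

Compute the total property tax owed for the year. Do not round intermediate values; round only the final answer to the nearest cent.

Assessed value = $1,626,638 × 0.766 = $1,246,004.708
Disabled-veteran exemption = min($9,000, 15% × $1,246,004.708) = min($9,000, $186,900.7062) = $9,000 (dollar cap binds)
Taxable value = $1,246,004.708 − $145,400 − $9,000 = $1,091,604.708
Eastcliff Unified SD: $1,091,604.708 × 0.00805 = $8,787.4178994
City of Glenbar: $1,091,604.708 × 0.0057 = $6,222.1468356
Quailridge County: $1,091,604.708 × 0.0131 = $14,300.0216748
Water District: $1,091,604.708 × 0.00595 = $6,495.0480126
Total = $35,804.6344224

$35,804.63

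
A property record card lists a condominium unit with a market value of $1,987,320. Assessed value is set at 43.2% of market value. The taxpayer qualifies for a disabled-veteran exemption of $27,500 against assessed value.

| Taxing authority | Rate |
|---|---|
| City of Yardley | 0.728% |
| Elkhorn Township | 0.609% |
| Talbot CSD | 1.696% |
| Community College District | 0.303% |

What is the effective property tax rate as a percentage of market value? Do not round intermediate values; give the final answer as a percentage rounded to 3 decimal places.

Assessed value = $1,987,320 × 0.432 = $858,522.24
Taxable value = $858,522.24 − $27,500 = $831,022.24
City of Yardley: $831,022.24 × 0.00728 = $6,049.8419072
Elkhorn Township: $831,022.24 × 0.00609 = $5,060.9254416
Talbot CSD: $831,022.24 × 0.01696 = $14,094.1371904
Community College District: $831,022.24 × 0.00303 = $2,517.9973872
Total tax = $27,722.9019264
Effective rate = $27,722.9019264 ÷ $1,987,320 = 1.395% of market value

1.395%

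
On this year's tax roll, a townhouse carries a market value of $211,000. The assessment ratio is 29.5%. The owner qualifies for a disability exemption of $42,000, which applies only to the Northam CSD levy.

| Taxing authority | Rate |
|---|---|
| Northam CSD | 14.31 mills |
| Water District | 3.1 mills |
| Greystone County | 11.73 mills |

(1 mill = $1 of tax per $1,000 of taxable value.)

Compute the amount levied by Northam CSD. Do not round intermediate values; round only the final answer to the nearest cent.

$289.71

Assessed value = $211,000 × 0.295 = $62,245
Northam CSD taxable value = $62,245 − $42,000 = $20,245
Northam CSD levy = $20,245 × 0.01431 = $289.70595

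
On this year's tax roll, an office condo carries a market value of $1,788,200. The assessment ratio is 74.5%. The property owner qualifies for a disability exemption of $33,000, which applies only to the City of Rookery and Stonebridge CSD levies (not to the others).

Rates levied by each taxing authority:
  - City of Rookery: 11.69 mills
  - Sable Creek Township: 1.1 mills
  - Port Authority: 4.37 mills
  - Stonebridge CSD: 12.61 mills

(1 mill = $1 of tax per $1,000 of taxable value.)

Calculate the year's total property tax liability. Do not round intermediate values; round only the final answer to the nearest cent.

$38,857.96

Assessed value = $1,788,200 × 0.745 = $1,332,209
City of Rookery: ($1,332,209 − $33,000) × 0.01169 = $1,299,209 × 0.01169 = $15,187.75321
Sable Creek Township: $1,332,209 × 0.0011 = $1,465.4299
Port Authority: $1,332,209 × 0.00437 = $5,821.75333
Stonebridge CSD: ($1,332,209 − $33,000) × 0.01261 = $1,299,209 × 0.01261 = $16,383.02549
Total = $38,857.96193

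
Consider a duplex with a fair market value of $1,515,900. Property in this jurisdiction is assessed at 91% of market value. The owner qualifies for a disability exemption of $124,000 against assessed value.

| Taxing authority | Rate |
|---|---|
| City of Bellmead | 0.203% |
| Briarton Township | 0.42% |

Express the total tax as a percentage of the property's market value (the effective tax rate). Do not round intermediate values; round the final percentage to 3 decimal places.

0.516%

Assessed value = $1,515,900 × 0.91 = $1,379,469
Taxable value = $1,379,469 − $124,000 = $1,255,469
City of Bellmead: $1,255,469 × 0.00203 = $2,548.60207
Briarton Township: $1,255,469 × 0.0042 = $5,272.9698
Total tax = $7,821.57187
Effective rate = $7,821.57187 ÷ $1,515,900 = 0.516% of market value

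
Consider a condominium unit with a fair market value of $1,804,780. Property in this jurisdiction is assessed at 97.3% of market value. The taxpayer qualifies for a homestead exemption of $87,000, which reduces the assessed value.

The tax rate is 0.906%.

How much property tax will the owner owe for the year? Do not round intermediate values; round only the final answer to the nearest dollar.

$15,122

Assessed value = $1,804,780 × 0.973 = $1,756,050.94
Taxable value = $1,756,050.94 − $87,000 = $1,669,050.94
Tax = $1,669,050.94 × 0.00906 = $15,121.6015164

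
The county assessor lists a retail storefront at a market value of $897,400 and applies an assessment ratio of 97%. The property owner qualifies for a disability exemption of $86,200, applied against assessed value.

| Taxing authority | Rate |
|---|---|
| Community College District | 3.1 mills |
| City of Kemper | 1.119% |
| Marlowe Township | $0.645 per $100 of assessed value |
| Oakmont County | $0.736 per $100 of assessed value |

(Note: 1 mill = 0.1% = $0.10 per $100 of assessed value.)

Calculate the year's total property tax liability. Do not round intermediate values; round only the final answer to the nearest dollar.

$22,038

Assessed value = $897,400 × 0.97 = $870,478
Taxable value = $870,478 − $86,200 = $784,278
Community College District: $784,278 × 0.0031 = $2,431.2618
City of Kemper: $784,278 × 0.01119 = $8,776.07082
Marlowe Township: $784,278 × 0.00645 = $5,058.5931
Oakmont County: $784,278 × 0.00736 = $5,772.28608
Total = $22,038.2118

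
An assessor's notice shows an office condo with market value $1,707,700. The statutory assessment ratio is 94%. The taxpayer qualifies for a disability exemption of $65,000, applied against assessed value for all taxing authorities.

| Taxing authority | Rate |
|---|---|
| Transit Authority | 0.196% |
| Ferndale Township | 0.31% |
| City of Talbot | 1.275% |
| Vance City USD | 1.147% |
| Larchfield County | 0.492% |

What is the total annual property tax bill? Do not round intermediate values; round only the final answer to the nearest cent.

Assessed value = $1,707,700 × 0.94 = $1,605,238
Taxable value = $1,605,238 − $65,000 = $1,540,238
Transit Authority: $1,540,238 × 0.00196 = $3,018.86648
Ferndale Township: $1,540,238 × 0.0031 = $4,774.7378
City of Talbot: $1,540,238 × 0.01275 = $19,638.0345
Vance City USD: $1,540,238 × 0.01147 = $17,666.52986
Larchfield County: $1,540,238 × 0.00492 = $7,577.97096
Total = $3,018.86648 + $4,774.7378 + $19,638.0345 + $17,666.52986 + $7,577.97096 = $52,676.1396

$52,676.14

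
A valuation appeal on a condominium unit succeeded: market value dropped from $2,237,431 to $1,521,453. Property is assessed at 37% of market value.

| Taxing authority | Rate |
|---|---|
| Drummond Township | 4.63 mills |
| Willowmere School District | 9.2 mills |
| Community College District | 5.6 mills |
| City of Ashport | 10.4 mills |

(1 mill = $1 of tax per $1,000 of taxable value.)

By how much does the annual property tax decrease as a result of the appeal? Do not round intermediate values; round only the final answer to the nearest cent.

$7,902.32

Old assessed value = $2,237,431 × 0.37 = $827,849.47
New assessed value = $1,521,453 × 0.37 = $562,937.61
Combined rate = 0.00463 + 0.0092 + 0.0056 + 0.0104 = 0.02983
Old tax = $827,849.47 × 0.02983 = $24,694.7496901
New tax = $562,937.61 × 0.02983 = $16,792.4289063
Reduction = $24,694.7496901 − $16,792.4289063 = $7,902.3207838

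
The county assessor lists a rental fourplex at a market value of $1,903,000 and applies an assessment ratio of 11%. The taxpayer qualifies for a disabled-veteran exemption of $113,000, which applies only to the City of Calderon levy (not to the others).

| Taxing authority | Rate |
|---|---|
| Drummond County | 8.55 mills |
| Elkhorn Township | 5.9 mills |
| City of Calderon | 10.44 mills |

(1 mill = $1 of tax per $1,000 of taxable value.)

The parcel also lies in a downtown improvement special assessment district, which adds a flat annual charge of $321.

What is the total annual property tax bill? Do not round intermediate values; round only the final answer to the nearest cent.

Assessed value = $1,903,000 × 0.11 = $209,330
Drummond County: $209,330 × 0.00855 = $1,789.7715
Elkhorn Township: $209,330 × 0.0059 = $1,235.047
City of Calderon: ($209,330 − $113,000) × 0.01044 = $96,330 × 0.01044 = $1,005.6852
Levies subtotal = $4,030.5037
Total = $4,030.5037 + $321 = $4,351.5037

$4,351.50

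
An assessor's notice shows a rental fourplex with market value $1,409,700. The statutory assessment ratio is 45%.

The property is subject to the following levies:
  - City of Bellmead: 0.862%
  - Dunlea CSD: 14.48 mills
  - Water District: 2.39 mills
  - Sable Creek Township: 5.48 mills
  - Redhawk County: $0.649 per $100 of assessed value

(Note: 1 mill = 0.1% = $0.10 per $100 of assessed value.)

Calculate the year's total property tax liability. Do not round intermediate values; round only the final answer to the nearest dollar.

$23,763

Assessed value = $1,409,700 × 0.45 = $634,365
City of Bellmead: $634,365 × 0.00862 = $5,468.2263
Dunlea CSD: $634,365 × 0.01448 = $9,185.6052
Water District: $634,365 × 0.00239 = $1,516.13235
Sable Creek Township: $634,365 × 0.00548 = $3,476.3202
Redhawk County: $634,365 × 0.00649 = $4,117.02885
Total = $23,763.3129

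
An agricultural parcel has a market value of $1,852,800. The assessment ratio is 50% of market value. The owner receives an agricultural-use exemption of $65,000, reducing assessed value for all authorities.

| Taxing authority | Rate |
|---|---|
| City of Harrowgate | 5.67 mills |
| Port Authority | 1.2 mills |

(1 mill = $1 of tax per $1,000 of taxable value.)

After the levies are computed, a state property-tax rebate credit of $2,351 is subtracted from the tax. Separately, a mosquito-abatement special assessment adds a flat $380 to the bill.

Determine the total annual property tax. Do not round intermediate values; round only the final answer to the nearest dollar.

Assessed value = $1,852,800 × 0.5 = $926,400
Taxable value = $926,400 − $65,000 = $861,400
City of Harrowgate: $861,400 × 0.00567 = $4,884.138
Port Authority: $861,400 × 0.0012 = $1,033.68
Levies subtotal = $5,917.818
After credit = $5,917.818 − $2,351 = $3,566.818
Total = $3,566.818 + $380 = $3,946.818

$3,947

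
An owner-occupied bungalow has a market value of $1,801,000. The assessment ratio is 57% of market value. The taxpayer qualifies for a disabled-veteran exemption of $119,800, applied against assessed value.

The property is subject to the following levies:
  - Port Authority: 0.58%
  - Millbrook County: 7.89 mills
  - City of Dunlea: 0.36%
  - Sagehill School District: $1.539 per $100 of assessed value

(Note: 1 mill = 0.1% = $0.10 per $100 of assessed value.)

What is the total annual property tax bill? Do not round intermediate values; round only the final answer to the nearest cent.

Assessed value = $1,801,000 × 0.57 = $1,026,570
Taxable value = $1,026,570 − $119,800 = $906,770
Port Authority: $906,770 × 0.0058 = $5,259.266
Millbrook County: $906,770 × 0.00789 = $7,154.4153
City of Dunlea: $906,770 × 0.0036 = $3,264.372
Sagehill School District: $906,770 × 0.01539 = $13,955.1903
Total = $29,633.2436

$29,633.24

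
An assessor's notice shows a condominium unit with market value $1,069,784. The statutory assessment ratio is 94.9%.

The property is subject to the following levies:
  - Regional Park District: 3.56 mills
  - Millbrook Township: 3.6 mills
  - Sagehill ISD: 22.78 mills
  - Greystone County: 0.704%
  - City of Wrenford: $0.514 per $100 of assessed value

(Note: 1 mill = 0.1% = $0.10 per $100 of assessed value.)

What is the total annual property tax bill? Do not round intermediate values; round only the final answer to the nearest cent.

Assessed value = $1,069,784 × 0.949 = $1,015,225.016
Regional Park District: $1,015,225.016 × 0.00356 = $3,614.20105696
Millbrook Township: $1,015,225.016 × 0.0036 = $3,654.8100576
Sagehill ISD: $1,015,225.016 × 0.02278 = $23,126.82586448
Greystone County: $1,015,225.016 × 0.00704 = $7,147.18411264
City of Wrenford: $1,015,225.016 × 0.00514 = $5,218.25658224
Total = $42,761.27767392

$42,761.28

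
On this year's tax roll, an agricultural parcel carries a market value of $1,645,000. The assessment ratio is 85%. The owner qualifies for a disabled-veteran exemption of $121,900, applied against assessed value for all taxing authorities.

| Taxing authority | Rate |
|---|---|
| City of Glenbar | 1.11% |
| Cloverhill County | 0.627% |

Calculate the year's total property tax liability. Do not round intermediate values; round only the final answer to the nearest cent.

$22,170.20

Assessed value = $1,645,000 × 0.85 = $1,398,250
Taxable value = $1,398,250 − $121,900 = $1,276,350
City of Glenbar: $1,276,350 × 0.0111 = $14,167.485
Cloverhill County: $1,276,350 × 0.00627 = $8,002.7145
Total = $14,167.485 + $8,002.7145 = $22,170.1995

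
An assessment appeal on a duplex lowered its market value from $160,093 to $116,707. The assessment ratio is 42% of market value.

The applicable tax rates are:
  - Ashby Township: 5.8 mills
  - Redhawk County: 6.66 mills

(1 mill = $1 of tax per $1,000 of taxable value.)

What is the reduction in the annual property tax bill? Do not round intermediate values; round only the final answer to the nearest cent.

Old assessed value = $160,093 × 0.42 = $67,239.06
New assessed value = $116,707 × 0.42 = $49,016.94
Combined rate = 0.0058 + 0.00666 = 0.01246
Old tax = $67,239.06 × 0.01246 = $837.7986876
New tax = $49,016.94 × 0.01246 = $610.7510724
Reduction = $837.7986876 − $610.7510724 = $227.0476152

$227.05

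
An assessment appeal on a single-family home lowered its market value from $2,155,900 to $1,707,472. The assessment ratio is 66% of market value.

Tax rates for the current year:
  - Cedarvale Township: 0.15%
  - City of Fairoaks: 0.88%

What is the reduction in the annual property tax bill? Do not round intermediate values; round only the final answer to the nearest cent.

$3,048.41

Old assessed value = $2,155,900 × 0.66 = $1,422,894
New assessed value = $1,707,472 × 0.66 = $1,126,931.52
Combined rate = 0.0015 + 0.0088 = 0.0103
Old tax = $1,422,894 × 0.0103 = $14,655.8082
New tax = $1,126,931.52 × 0.0103 = $11,607.394656
Reduction = $14,655.8082 − $11,607.394656 = $3,048.413544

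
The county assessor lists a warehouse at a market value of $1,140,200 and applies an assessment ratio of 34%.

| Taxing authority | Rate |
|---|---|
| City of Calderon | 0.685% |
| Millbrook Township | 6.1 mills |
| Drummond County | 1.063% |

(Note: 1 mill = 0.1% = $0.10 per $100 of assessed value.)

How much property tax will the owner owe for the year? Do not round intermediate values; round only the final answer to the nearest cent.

$9,141.21

Assessed value = $1,140,200 × 0.34 = $387,668
City of Calderon: $387,668 × 0.00685 = $2,655.5258
Millbrook Township: $387,668 × 0.0061 = $2,364.7748
Drummond County: $387,668 × 0.01063 = $4,120.91084
Total = $9,141.21144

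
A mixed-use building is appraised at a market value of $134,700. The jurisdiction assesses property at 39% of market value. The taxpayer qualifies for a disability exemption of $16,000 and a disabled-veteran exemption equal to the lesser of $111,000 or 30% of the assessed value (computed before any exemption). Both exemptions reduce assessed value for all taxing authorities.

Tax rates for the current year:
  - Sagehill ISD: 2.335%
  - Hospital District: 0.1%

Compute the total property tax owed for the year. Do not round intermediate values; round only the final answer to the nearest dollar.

$506

Assessed value = $134,700 × 0.39 = $52,533
Disabled-veteran exemption = min($111,000, 30% × $52,533) = min($111,000, $15,759.9) = $15,759.9 (percentage binds)
Taxable value = $52,533 − $16,000 − $15,759.9 = $20,773.1
Sagehill ISD: $20,773.1 × 0.02335 = $485.051885
Hospital District: $20,773.1 × 0.001 = $20.7731
Total = $505.824985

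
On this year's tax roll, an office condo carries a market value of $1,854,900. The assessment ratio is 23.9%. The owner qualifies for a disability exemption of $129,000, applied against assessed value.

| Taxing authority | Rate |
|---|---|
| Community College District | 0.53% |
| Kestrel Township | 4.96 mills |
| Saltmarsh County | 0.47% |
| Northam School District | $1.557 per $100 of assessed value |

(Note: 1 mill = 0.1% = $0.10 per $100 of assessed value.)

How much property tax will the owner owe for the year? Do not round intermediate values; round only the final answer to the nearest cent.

Assessed value = $1,854,900 × 0.239 = $443,321.1
Taxable value = $443,321.1 − $129,000 = $314,321.1
Community College District: $314,321.1 × 0.0053 = $1,665.90183
Kestrel Township: $314,321.1 × 0.00496 = $1,559.032656
Saltmarsh County: $314,321.1 × 0.0047 = $1,477.30917
Northam School District: $314,321.1 × 0.01557 = $4,893.979527
Total = $9,596.223183

$9,596.22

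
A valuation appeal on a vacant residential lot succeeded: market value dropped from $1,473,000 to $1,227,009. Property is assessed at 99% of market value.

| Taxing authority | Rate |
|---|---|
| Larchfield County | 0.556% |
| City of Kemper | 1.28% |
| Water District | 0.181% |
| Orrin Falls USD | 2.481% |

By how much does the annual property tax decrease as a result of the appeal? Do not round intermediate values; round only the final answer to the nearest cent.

$10,954.03

Old assessed value = $1,473,000 × 0.99 = $1,458,270
New assessed value = $1,227,009 × 0.99 = $1,214,738.91
Combined rate = 0.00556 + 0.0128 + 0.00181 + 0.02481 = 0.04498
Old tax = $1,458,270 × 0.04498 = $65,592.9846
New tax = $1,214,738.91 × 0.04498 = $54,638.9561718
Reduction = $65,592.9846 − $54,638.9561718 = $10,954.0284282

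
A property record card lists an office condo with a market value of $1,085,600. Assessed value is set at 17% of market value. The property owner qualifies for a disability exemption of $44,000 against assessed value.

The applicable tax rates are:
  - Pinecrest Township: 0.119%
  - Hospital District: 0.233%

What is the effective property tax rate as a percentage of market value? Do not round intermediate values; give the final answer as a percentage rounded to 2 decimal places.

0.05%

Assessed value = $1,085,600 × 0.17 = $184,552
Taxable value = $184,552 − $44,000 = $140,552
Pinecrest Township: $140,552 × 0.00119 = $167.25688
Hospital District: $140,552 × 0.00233 = $327.48616
Total tax = $494.74304
Effective rate = $494.74304 ÷ $1,085,600 = 0.05% of market value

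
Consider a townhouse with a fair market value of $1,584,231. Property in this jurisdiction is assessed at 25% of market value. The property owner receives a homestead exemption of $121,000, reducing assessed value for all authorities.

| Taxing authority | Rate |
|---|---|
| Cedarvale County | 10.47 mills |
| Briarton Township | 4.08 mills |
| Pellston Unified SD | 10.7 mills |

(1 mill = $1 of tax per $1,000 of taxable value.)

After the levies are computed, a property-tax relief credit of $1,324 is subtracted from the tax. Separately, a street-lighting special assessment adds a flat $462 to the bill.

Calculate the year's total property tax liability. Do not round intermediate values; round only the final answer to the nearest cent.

$6,083.21

Assessed value = $1,584,231 × 0.25 = $396,057.75
Taxable value = $396,057.75 − $121,000 = $275,057.75
Cedarvale County: $275,057.75 × 0.01047 = $2,879.8546425
Briarton Township: $275,057.75 × 0.00408 = $1,122.23562
Pellston Unified SD: $275,057.75 × 0.0107 = $2,943.117925
Levies subtotal = $6,945.2081875
After credit = $6,945.2081875 − $1,324 = $5,621.2081875
Total = $5,621.2081875 + $462 = $6,083.2081875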